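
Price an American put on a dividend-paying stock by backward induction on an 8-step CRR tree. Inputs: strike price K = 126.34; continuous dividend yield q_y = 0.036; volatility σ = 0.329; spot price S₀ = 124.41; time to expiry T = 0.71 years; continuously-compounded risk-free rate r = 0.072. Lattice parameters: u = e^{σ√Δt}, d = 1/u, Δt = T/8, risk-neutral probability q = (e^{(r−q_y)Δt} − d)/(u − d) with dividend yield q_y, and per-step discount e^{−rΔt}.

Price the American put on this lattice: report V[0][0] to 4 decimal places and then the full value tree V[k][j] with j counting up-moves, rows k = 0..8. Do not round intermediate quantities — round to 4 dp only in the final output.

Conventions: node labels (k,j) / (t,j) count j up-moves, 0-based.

price = 13.0935
tree:
13.0935
18.5353 7.6412
25.4210 11.6621 3.5861
33.6235 17.2768 6.0124 1.1258
42.2797 24.6662 9.8667 2.1082 0.1255
50.1278 33.6235 15.7322 3.9346 0.2485 0.0000
57.2431 42.2797 24.0760 7.3159 0.4921 0.0000 0.0000
63.6942 50.1278 33.6235 13.5452 0.9745 0.0000 0.0000 0.0000
69.5429 57.2431 42.2797 24.0760 1.9300 0.0000 0.0000 0.0000 0.0000

params: Δt=0.08875 u=1.10298 d=0.90664 q=0.49182 e^(-rΔt)=0.99363
t_8 payoffs: 69.5429 57.2431 42.2797 24.0760 1.9300 0.0000 0.0000 0.0000 0.0000
k=7: node(7,0) S=62.6458 payoff=63.6942 vs cont=63.0893 → 63.6942 [stop]  node(7,1) S=76.2122 payoff=50.1278 vs cont=49.5662 → 50.1278 [stop]  node(7,2) S=92.7165 payoff=33.6235 vs cont=33.1146 → 33.6235 [stop]  node(7,3) S=112.7948 payoff=13.5452 vs cont=13.1003 → 13.5452 [stop]  node(7,4) S=137.2213 payoff=0.0000 vs cont=0.9745 → 0.9745 [wait]  node(7,5) S=166.9374 payoff=0.0000 vs cont=0.0000 → 0.0000 [wait]  node(7,6) S=203.0888 payoff=0.0000 vs cont=0.0000 → 0.0000 [wait]  node(7,7) S=247.0691 payoff=0.0000 vs cont=0.0000 → 0.0000 [wait]
k=6: node(6,0) S=69.0969 payoff=57.2431 vs cont=56.6588 → 57.2431 [stop]  node(6,1) S=84.0603 payoff=42.2797 vs cont=41.7432 → 42.2797 [stop]  node(6,2) S=102.2640 payoff=24.0760 vs cont=23.5974 → 24.0760 [stop]  node(6,3) S=124.4100 payoff=1.9300 vs cont=7.3159 → 7.3159 [wait]  node(6,4) S=151.3518 payoff=0.0000 vs cont=0.4921 → 0.4921 [wait]  node(6,5) S=184.1280 payoff=0.0000 vs cont=0.0000 → 0.0000 [wait]  node(6,6) S=224.0022 payoff=0.0000 vs cont=0.0000 → 0.0000 [wait]
k=5: node(5,0) S=76.2122 payoff=50.1278 vs cont=49.5662 → 50.1278 [stop]  node(5,1) S=92.7165 payoff=33.6235 vs cont=33.1146 → 33.6235 [stop]  node(5,2) S=112.7948 payoff=13.5452 vs cont=15.7322 → 15.7322 [wait]  node(5,3) S=137.2213 payoff=0.0000 vs cont=3.9346 → 3.9346 [wait]  node(5,4) S=166.9374 payoff=0.0000 vs cont=0.2485 → 0.2485 [wait]  node(5,5) S=203.0888 payoff=0.0000 vs cont=0.0000 → 0.0000 [wait]
k=4: node(4,0) S=84.0603 payoff=42.2797 vs cont=41.7432 → 42.2797 [stop]  node(4,1) S=102.2640 payoff=24.0760 vs cont=24.6662 → 24.6662 [wait]  node(4,2) S=124.4100 payoff=1.9300 vs cont=9.8667 → 9.8667 [wait]  node(4,3) S=151.3518 payoff=0.0000 vs cont=2.1082 → 2.1082 [wait]  node(4,4) S=184.1280 payoff=0.0000 vs cont=0.1255 → 0.1255 [wait]
k=3: node(3,0) S=92.7165 payoff=33.6235 vs cont=33.4030 → 33.6235 [stop]  node(3,1) S=112.7948 payoff=13.5452 vs cont=17.2768 → 17.2768 [wait]  node(3,2) S=137.2213 payoff=0.0000 vs cont=6.0124 → 6.0124 [wait]  node(3,3) S=166.9374 payoff=0.0000 vs cont=1.1258 → 1.1258 [wait]
k=2: node(2,0) S=102.2640 payoff=24.0760 vs cont=25.4210 → 25.4210 [wait]  node(2,1) S=124.4100 payoff=1.9300 vs cont=11.6621 → 11.6621 [wait]  node(2,2) S=151.3518 payoff=0.0000 vs cont=3.5861 → 3.5861 [wait]
k=1: node(1,0) S=112.7948 payoff=13.5452 vs cont=18.5353 → 18.5353 [wait]  node(1,1) S=137.2213 payoff=0.0000 vs cont=7.6412 → 7.6412 [wait]
k=0: node(0,0) S=124.4100 payoff=1.9300 vs cont=13.0935 → 13.0935 [wait]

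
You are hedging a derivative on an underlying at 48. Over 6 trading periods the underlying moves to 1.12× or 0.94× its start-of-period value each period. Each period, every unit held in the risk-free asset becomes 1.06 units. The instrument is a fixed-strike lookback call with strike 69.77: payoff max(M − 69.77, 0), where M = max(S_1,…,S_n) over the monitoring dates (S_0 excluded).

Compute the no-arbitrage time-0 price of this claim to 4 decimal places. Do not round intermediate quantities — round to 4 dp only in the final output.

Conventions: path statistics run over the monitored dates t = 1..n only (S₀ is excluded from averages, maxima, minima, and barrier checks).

No-arbitrage gives p* = (R−d)/(u−d) = 0.6667: enumerate every path, weight its payoff by its p*-probability, and discount by R^6.
Enumerate all 2^6 = 64 price paths (U = up ×1.12, D = down ×0.94); each path with k up-moves has probability p*^k·(1−p*)^(6−k).
DDDDDD: M=45.1200, payoff=0.0000, prob=0.001372
UDDDDD: M=53.7600, payoff=0.0000, prob=0.002743
DUDDDD: M=50.5344, payoff=0.0000, prob=0.002743
UUDDDD: M=60.2112, payoff=0.0000, prob=0.005487
DDUDDD: M=47.5023, payoff=0.0000, prob=0.002743
UDUDDD: M=56.5985, payoff=0.0000, prob=0.005487
DUUDDD: M=56.5985, payoff=0.0000, prob=0.005487
UUUDDD: M=67.4365, payoff=0.0000, prob=0.010974
DDDUDD: M=45.1200, payoff=0.0000, prob=0.002743
UDDUDD: M=53.7600, payoff=0.0000, prob=0.005487
DUDUDD: M=53.2026, payoff=0.0000, prob=0.005487
UUDUDD: M=63.3904, payoff=0.0000, prob=0.010974
DDUUDD: M=53.2026, payoff=0.0000, prob=0.005487
UDUUDD: M=63.3904, payoff=0.0000, prob=0.010974
DUUUDD: M=63.3904, payoff=0.0000, prob=0.010974
UUUUDD: M=75.5289, payoff=5.7589, prob=0.021948
DDDDUD: M=45.1200, payoff=0.0000, prob=0.002743
UDDDUD: M=53.7600, payoff=0.0000, prob=0.005487
DUDDUD: M=50.5344, payoff=0.0000, prob=0.005487
UUDDUD: M=60.2112, payoff=0.0000, prob=0.010974
DDUDUD: M=50.0105, payoff=0.0000, prob=0.005487
UDUDUD: M=59.5869, payoff=0.0000, prob=0.010974
DUUDUD: M=59.5869, payoff=0.0000, prob=0.010974
UUUDUD: M=70.9972, payoff=1.2272, prob=0.021948
DDDUUD: M=50.0105, payoff=0.0000, prob=0.005487
UDDUUD: M=59.5869, payoff=0.0000, prob=0.010974
DUDUUD: M=59.5869, payoff=0.0000, prob=0.010974
UUDUUD: M=70.9972, payoff=1.2272, prob=0.021948
DDUUUD: M=59.5869, payoff=0.0000, prob=0.010974
UDUUUD: M=70.9972, payoff=1.2272, prob=0.021948
DUUUUD: M=70.9972, payoff=1.2272, prob=0.021948
UUUUUD: M=84.5924, payoff=14.8224, prob=0.043896
DDDDDU: M=45.1200, payoff=0.0000, prob=0.002743
UDDDDU: M=53.7600, payoff=0.0000, prob=0.005487
DUDDDU: M=50.5344, payoff=0.0000, prob=0.005487
UUDDDU: M=60.2112, payoff=0.0000, prob=0.010974
DDUDDU: M=47.5023, payoff=0.0000, prob=0.005487
UDUDDU: M=56.5985, payoff=0.0000, prob=0.010974
DUUDDU: M=56.5985, payoff=0.0000, prob=0.010974
UUUDDU: M=67.4365, payoff=0.0000, prob=0.021948
DDDUDU: M=47.0098, payoff=0.0000, prob=0.005487
UDDUDU: M=56.0117, payoff=0.0000, prob=0.010974
DUDUDU: M=56.0117, payoff=0.0000, prob=0.010974
UUDUDU: M=66.7374, payoff=0.0000, prob=0.021948
DDUUDU: M=56.0117, payoff=0.0000, prob=0.010974
UDUUDU: M=66.7374, payoff=0.0000, prob=0.021948
DUUUDU: M=66.7374, payoff=0.0000, prob=0.021948
UUUUDU: M=79.5169, payoff=9.7469, prob=0.043896
DDDDUU: M=47.0098, payoff=0.0000, prob=0.005487
UDDDUU: M=56.0117, payoff=0.0000, prob=0.010974
DUDDUU: M=56.0117, payoff=0.0000, prob=0.010974
UUDDUU: M=66.7374, payoff=0.0000, prob=0.021948
DDUDUU: M=56.0117, payoff=0.0000, prob=0.010974
UDUDUU: M=66.7374, payoff=0.0000, prob=0.021948
DUUDUU: M=66.7374, payoff=0.0000, prob=0.021948
UUUDUU: M=79.5169, payoff=9.7469, prob=0.043896
DDDUUU: M=56.0117, payoff=0.0000, prob=0.010974
UDDUUU: M=66.7374, payoff=0.0000, prob=0.021948
DUDUUU: M=66.7374, payoff=0.0000, prob=0.021948
UUDUUU: M=79.5169, payoff=9.7469, prob=0.043896
DDUUUU: M=66.7374, payoff=0.0000, prob=0.021948
UDUUUU: M=79.5169, payoff=9.7469, prob=0.043896
DUUUUU: M=79.5169, payoff=9.7469, prob=0.043896
UUUUUU: M=94.7435, payoff=24.9735, prob=0.087791
Price = Σ prob·payoff / R^6 = 5.216462 / 1.418519 = 3.6774

price = 3.6774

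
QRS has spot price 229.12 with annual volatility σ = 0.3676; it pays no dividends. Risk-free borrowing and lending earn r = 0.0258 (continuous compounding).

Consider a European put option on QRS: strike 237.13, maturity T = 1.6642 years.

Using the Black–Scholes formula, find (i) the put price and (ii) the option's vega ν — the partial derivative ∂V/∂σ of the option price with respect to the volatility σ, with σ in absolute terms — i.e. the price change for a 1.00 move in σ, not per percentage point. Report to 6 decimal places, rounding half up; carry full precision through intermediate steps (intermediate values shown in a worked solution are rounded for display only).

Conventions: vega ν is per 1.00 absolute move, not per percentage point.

σ√T = 0.3676·√1.6642 = 0.474218
d₁ = (ln(S/K) + (r+σ²/2)T) / (σ√T) = (ln(229.12/237.13) + (0.0258+0.3676²/2)·1.6642) / 0.474218 = (-0.034363 + 0.155378) / 0.474218 = 0.255189
d₂ = d₁ − σ√T = 0.255189 − 0.474218 = -0.219029
e^{−rT} = 0.957972
N(−d₁) = 0.399289,  N(−d₂) = 0.586686
Put price V = K·e^{−rT}·N(−d₂) − S·N(−d₁) = 133.274027 − 91.485010 = 41.789017
φ(d₁) = (1/√(2π))·e^{−d₁²/2} = 0.386162
ν = S·φ(d₁)·√T = 114.139221

price = 41.789017
ν = 114.139221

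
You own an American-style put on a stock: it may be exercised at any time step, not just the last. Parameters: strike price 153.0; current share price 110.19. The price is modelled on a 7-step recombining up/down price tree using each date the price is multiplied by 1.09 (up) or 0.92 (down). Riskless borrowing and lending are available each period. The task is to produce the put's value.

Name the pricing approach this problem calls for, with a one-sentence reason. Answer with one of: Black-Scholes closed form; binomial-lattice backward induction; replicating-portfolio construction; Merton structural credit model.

framework: binomial-lattice backward induction

Key observation: an American put (K = 153, S₀ = 110.19) on a 7-date tree has no closed form — the optimal stopping decision is embedded and must be resolved recursively from expiry.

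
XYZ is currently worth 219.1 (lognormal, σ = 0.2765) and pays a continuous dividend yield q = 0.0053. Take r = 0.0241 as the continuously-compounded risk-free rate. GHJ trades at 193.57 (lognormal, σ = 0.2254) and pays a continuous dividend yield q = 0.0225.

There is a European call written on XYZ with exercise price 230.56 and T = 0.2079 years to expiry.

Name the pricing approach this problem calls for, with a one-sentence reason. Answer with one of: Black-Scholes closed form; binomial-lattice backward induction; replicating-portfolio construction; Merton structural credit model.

framework: Black-Scholes closed form

Key observation: a European-exercise option on XYZ struck at 230.56 — a GBM underlying with constant parameters — admits an analytic price: the data contain no early exercise, no discrete tree, no debt structure.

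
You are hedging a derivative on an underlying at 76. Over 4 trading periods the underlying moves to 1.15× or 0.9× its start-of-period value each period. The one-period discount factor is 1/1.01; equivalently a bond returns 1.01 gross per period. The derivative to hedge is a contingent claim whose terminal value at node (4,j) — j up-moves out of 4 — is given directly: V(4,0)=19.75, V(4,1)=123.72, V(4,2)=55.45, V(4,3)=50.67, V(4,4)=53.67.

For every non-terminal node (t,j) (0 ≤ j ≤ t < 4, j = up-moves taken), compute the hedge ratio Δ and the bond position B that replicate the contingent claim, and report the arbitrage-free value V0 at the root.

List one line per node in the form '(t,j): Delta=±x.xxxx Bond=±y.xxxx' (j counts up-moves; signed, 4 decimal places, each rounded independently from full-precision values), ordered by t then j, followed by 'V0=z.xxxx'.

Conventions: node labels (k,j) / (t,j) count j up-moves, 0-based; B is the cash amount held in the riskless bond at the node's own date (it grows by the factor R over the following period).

(0,0): Delta=-0.5773 Bond=113.1236
(1,0): Delta=-0.1126 Bond=82.4690
(1,1): Delta=-1.0402 Bond=154.7095
(2,0): Delta=1.8132 Bond=-35.2583
(2,1): Delta=-2.0308 Bond=234.1781
(2,2): Delta=-0.0535 Bond=57.0839
(3,0): Delta=7.5063 Bond=-351.0317
(3,1): Delta=-3.8574 Bond=365.8337
(3,2): Delta=-0.2114 Bond=71.9386
(3,3): Delta=0.1038 Bond=39.4752
V0=69.2496

Under the risk-neutral measure, an up-move has probability p* = (R−d)/(u−d) = 0.4400 and values discount at R = 1.01.
Expiry values: V(4,0)=19.7500, V(4,1)=123.7200, V(4,2)=55.4500, V(4,3)=50.6700, V(4,4)=53.6700
  t=3,j=0: stock 55.4040 → up 63.7146 (V=123.7200), down 49.8636 (V=19.7500). Price 64.8483; hedge Δ=7.5063, bond B=-351.0317.
  t=3,j=1: stock 70.7940 → up 81.4131 (V=55.4500), down 63.7146 (V=123.7200). Price 92.7537; hedge Δ=-3.8574, bond B=365.8337.
  t=3,j=2: stock 90.4590 → up 104.0278 (V=50.6700), down 81.4131 (V=55.4500). Price 52.8186; hedge Δ=-0.2114, bond B=71.9386.
  t=3,j=3: stock 115.5865 → up 132.9245 (V=53.6700), down 104.0278 (V=50.6700). Price 51.4752; hedge Δ=0.1038, bond B=39.4752.
  t=2,j=0: stock 61.5600 → up 70.7940 (V=92.7537), down 55.4040 (V=64.8483). Price 76.3630; hedge Δ=1.8132, bond B=-35.2583.
  t=2,j=1: stock 78.6600 → up 90.4590 (V=52.8186), down 70.7940 (V=92.7537). Price 74.4379; hedge Δ=-2.0308, bond B=234.1781.
  t=2,j=2: stock 100.5100 → up 115.5865 (V=51.4752), down 90.4590 (V=52.8186). Price 51.7104; hedge Δ=-0.0535, bond B=57.0839.
  t=1,j=0: stock 68.4000 → up 78.6600 (V=74.4379), down 61.5600 (V=76.3630). Price 74.7683; hedge Δ=-0.1126, bond B=82.4690.
  t=1,j=1: stock 87.4000 → up 100.5100 (V=51.7104), down 78.6600 (V=74.4379). Price 63.7998; hedge Δ=-1.0402, bond B=154.7095.
  t=0,j=0: stock 76.0000 → up 87.4000 (V=63.7998), down 68.4000 (V=74.7683). Price 69.2496; hedge Δ=-0.5773, bond B=113.1236.
Check: Δ(0,0)·S0 + B(0,0) = 69.2496 = V0.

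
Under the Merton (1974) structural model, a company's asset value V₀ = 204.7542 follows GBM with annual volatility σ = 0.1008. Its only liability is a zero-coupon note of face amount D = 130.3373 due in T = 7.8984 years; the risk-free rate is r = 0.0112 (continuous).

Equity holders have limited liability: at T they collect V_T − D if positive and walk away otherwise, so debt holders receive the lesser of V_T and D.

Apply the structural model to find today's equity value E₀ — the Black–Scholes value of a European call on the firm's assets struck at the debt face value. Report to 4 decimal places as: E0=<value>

E0=85.9288

Work the structural quantities from V₀ = 204.7542 against face 130.3373:
d₁ = [ln(V₀/D) + (r + σ²/2)T] / (σ√T)
   = [ln(204.7542/130.3373) + (0.0112 + 0.5·0.1008²)·7.8984] / (0.1008·√7.8984)
   = [0.451685 + 0.128588] / 0.283289 = 2.048341
d₂ = d₁ − σ√T = 2.048341 − 0.283289 = 1.765052
N(d₁) = 0.979737,  N(d₂) = 0.961222,  e^(−rT) = 0.915338
E₀ = V₀·N(d₁) − D·e^(−rT)·N(d₂)
   = 204.7542·0.979737 − 130.3373·0.915338·0.961222 = 85.928807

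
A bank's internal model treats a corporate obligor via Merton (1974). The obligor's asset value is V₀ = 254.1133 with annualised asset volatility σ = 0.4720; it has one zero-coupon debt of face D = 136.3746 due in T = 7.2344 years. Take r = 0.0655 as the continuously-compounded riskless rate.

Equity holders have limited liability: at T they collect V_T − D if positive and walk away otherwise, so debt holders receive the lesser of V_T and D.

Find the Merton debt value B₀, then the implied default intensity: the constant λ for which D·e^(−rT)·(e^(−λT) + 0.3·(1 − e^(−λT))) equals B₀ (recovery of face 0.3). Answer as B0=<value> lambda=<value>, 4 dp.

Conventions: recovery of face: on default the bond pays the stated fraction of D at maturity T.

Apply the equity-as-call identities (strike 136.3746, horizon 7.2344 years):
d₁ = [ln(V₀/D) + (r + σ²/2)T] / (σ√T)
   = [ln(254.1133/136.3746) + (0.0655 + 0.5·0.4720²)·7.2344] / (0.4720·√7.2344)
   = [0.622375 + 1.279707] / 1.269531 = 1.498256
d₂ = d₁ − σ√T = 1.498256 − 1.269531 = 0.228725
N(d₁) = 0.932967,  N(d₂) = 0.590459,  e^(−rT) = 0.622599
E₀ = V₀·N(d₁) − D·e^(−rT)·N(d₂)
   = 254.1133·0.932967 − 136.3746·0.622599·0.590459 = 186.945360
B₀ = V₀ − E₀ = 254.1133 − 186.945360 = 67.167940
e^(−λT) = (B₀·e^(rT)/D − 0.3)/(1 − 0.3) = (67.1679·1.606171/136.3746 − 0.3)/0.7 = 0.70154209
λ = −ln(0.70154209)/7.2344 = 0.048998

B0=67.1679 lambda=0.0490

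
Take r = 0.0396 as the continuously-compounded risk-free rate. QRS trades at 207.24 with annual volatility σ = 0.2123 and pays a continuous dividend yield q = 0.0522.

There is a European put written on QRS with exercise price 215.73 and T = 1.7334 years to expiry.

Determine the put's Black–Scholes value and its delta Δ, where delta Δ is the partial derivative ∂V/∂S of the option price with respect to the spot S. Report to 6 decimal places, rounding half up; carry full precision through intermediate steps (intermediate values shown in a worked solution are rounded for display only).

σ√T = 0.2123·√1.7334 = 0.279511
d₁ = (ln(S/K) + (r−q+σ²/2)T) / (σ√T) = (ln(207.24/215.73) + (0.0396−0.0522+0.2123²/2)·1.7334) / 0.279511 = (-0.040150 + 0.017222) / 0.279511 = -0.082028
d₂ = d₁ − σ√T = -0.082028 − 0.279511 = -0.361539
e^{−rT} = 0.933660
e^{−qT} = 0.913489
N(−d₁) = 0.532688,  N(−d₂) = 0.641152
Put price V = K·e^{−rT}·N(−d₂) − S·e^{−qT}·N(−d₁) = 129.139830 − 100.843916 = 28.295914
Δ = −e^{−qT}·N(−d₁) = -0.486604

price = 28.295914
Δ = -0.486604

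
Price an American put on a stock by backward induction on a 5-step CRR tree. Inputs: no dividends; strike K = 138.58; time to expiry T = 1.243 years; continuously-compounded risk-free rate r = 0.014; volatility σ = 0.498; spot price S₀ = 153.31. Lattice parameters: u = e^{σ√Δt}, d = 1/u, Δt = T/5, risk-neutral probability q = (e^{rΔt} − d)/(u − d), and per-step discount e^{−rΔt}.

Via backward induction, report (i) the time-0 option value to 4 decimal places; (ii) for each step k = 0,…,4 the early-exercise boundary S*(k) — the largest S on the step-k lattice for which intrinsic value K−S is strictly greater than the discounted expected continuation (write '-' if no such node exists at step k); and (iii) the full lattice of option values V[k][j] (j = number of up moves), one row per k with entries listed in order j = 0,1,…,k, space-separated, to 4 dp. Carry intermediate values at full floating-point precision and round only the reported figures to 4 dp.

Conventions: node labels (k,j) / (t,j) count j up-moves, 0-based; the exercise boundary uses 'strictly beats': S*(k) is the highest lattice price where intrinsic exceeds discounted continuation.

Δt=0.24860, u=1.28185, d=0.78012, q=0.44519, disc=e^(-rΔt)=0.99653
k=5 terminal: V=max(K-S,0) → 94.2814 65.7916 18.9791 0.0000 0.0000 0.0000
k=4: j=0 S=56.7840 intr=81.7960 cont=81.3145 V=81.7960[EX]; j=1 S=93.3036 intr=45.2764 cont=44.7950 V=45.2764[EX]; j=2 S=153.3100 intr=0.0000 cont=10.4932 V=10.4932[hold]; j=3 S=251.9084 intr=0.0000 cont=0.0000 V=0.0000[hold]; j=4 S=413.9186 intr=0.0000 cont=0.0000 V=0.0000[hold]  S*(4)=93.3036
k=3: j=0 S=72.7884 intr=65.7916 cont=65.3101 V=65.7916[EX]; j=1 S=119.6009 intr=18.9791 cont=29.6878 V=29.6878[hold]; j=2 S=196.5199 intr=0.0000 cont=5.8015 V=5.8015[hold]; j=3 S=322.9080 intr=0.0000 cont=0.0000 V=0.0000[hold]  S*(3)=72.7884
k=2: j=0 S=93.3036 intr=45.2764 cont=49.5458 V=49.5458[hold]; j=1 S=153.3100 intr=0.0000 cont=18.9876 V=18.9876[hold]; j=2 S=251.9084 intr=0.0000 cont=3.2075 V=3.2075[hold]  S*(2)=-
k=1: j=0 S=119.6009 intr=18.9791 cont=35.8167 V=35.8167[hold]; j=1 S=196.5199 intr=0.0000 cont=11.9209 V=11.9209[hold]  S*(1)=-
k=0: j=0 S=153.3100 intr=0.0000 cont=25.0911 V=25.0911[hold]  S*(0)=-

price = 25.0911
boundary = - - - 72.7884 93.3036
tree:
25.0911
35.8167 11.9209
49.5458 18.9876 3.2075
65.7916 29.6878 5.8015 0.0000
81.7960 45.2764 10.4932 0.0000 0.0000
94.2814 65.7916 18.9791 0.0000 0.0000 0.0000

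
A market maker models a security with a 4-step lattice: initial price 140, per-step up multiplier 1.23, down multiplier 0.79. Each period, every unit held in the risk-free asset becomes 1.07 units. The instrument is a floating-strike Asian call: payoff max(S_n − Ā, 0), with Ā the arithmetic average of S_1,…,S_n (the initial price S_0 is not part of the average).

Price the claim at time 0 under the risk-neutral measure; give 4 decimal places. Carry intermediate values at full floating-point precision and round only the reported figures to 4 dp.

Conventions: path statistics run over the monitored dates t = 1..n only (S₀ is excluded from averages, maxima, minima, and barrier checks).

With p* = (R−d)/(u−d) = 0.6364, sum probability × payoff across the paths and divide by R^4.
Enumerate all 2^4 = 16 price paths (U = up ×1.23, D = down ×0.79); each path with k up-moves has probability p*^k·(1−p*)^(4−k).
DDDD: Ā=80.3824, payoff=0.0000, prob=0.017485
UDDD: Ā=125.1523, payoff=0.0000, prob=0.030599
DUDD: Ā=109.7523, payoff=0.0000, prob=0.030599
UUDD: Ā=170.8802, payoff=0.0000, prob=0.053548
DDUD: Ā=97.5863, payoff=0.0000, prob=0.030599
UDUD: Ā=151.9382, payoff=0.0000, prob=0.053548
DUUD: Ā=136.5382, payoff=0.0000, prob=0.053548
UUUD: Ā=212.5848, payoff=0.0000, prob=0.093709
DDDU: Ā=87.9752, payoff=0.0000, prob=0.030599
UDDU: Ā=136.9740, payoff=0.0000, prob=0.053548
DUDU: Ā=121.5740, payoff=10.6141, prob=0.053548
UUDU: Ā=189.2862, payoff=16.5257, prob=0.093709
DDUU: Ā=109.4080, payoff=22.7801, prob=0.053548
UDUU: Ā=170.3442, payoff=35.4677, prob=0.093709
DUUU: Ā=154.9442, payoff=50.8677, prob=0.093709
UUUU: Ā=241.2422, payoff=79.1991, prob=0.163992
Price = Σ prob·payoff / R^4 = 24.415252 / 1.310796 = 18.6263

price = 18.6263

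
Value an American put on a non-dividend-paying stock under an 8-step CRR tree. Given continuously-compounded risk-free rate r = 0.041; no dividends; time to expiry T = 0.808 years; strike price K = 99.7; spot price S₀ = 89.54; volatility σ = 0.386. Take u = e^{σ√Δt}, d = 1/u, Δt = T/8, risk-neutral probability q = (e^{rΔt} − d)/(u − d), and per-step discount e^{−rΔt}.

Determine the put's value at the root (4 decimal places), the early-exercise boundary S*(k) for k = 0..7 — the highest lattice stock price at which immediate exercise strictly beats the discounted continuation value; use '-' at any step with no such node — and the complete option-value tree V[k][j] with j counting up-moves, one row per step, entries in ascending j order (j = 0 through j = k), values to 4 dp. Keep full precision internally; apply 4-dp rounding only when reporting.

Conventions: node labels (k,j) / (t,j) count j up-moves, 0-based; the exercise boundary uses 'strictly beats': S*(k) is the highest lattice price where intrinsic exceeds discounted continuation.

Δt=0.10100, u=1.13051, d=0.88455, q=0.48624, disc=e^(-rΔt)=0.99587
k=8 terminal: V=max(K-S,0) → 66.1410 56.8096 44.8833 29.6408 10.1600 0.0000 0.0000 0.0000 0.0000
k=7: j=0 S=37.9389 intr=61.7611 cont=61.3491 V=61.7611[EX]; j=1 S=48.4883 intr=51.2117 cont=50.7997 V=51.2117[EX]; j=2 S=61.9710 intr=37.7290 cont=37.3169 V=37.7290[EX]; j=3 S=79.2029 intr=20.4971 cont=20.0851 V=20.4971[EX]; j=4 S=101.2263 intr=0.0000 cont=5.1982 V=5.1982[hold]; j=5 S=129.3735 intr=0.0000 cont=0.0000 V=0.0000[hold]; j=6 S=165.3475 intr=0.0000 cont=0.0000 V=0.0000[hold]; j=7 S=211.3244 intr=0.0000 cont=0.0000 V=0.0000[hold]  S*(7)=79.2029
k=6: j=0 S=42.8904 intr=56.8096 cont=56.3975 V=56.8096[EX]; j=1 S=54.8167 intr=44.8833 cont=44.4713 V=44.8833[EX]; j=2 S=70.0592 intr=29.6408 cont=29.2288 V=29.6408[EX]; j=3 S=89.5400 intr=10.1600 cont=13.0042 V=13.0042[hold]; j=4 S=114.4377 intr=0.0000 cont=2.6596 V=2.6596[hold]; j=5 S=146.2586 intr=0.0000 cont=0.0000 V=0.0000[hold]; j=6 S=186.9277 intr=0.0000 cont=0.0000 V=0.0000[hold]  S*(6)=70.0592
k=5: j=0 S=48.4883 intr=51.2117 cont=50.7997 V=51.2117[EX]; j=1 S=61.9710 intr=37.7290 cont=37.3169 V=37.7290[EX]; j=2 S=79.2029 intr=20.4971 cont=21.4624 V=21.4624[hold]; j=3 S=101.2263 intr=0.0000 cont=7.9413 V=7.9413[hold]; j=4 S=129.3735 intr=0.0000 cont=1.3607 V=1.3607[hold]; j=5 S=165.3475 intr=0.0000 cont=0.0000 V=0.0000[hold]  S*(5)=61.9710
k=4: j=0 S=54.8167 intr=44.8833 cont=44.4713 V=44.8833[EX]; j=1 S=70.0592 intr=29.6408 cont=29.6962 V=29.6962[hold]; j=2 S=89.5400 intr=10.1600 cont=14.8263 V=14.8263[hold]; j=3 S=114.4377 intr=0.0000 cont=4.7220 V=4.7220[hold]; j=4 S=146.2586 intr=0.0000 cont=0.6962 V=0.6962[hold]  S*(4)=54.8167
k=3: j=0 S=61.9710 intr=37.7290 cont=37.3438 V=37.7290[EX]; j=1 S=79.2029 intr=20.4971 cont=22.3730 V=22.3730[hold]; j=2 S=101.2263 intr=0.0000 cont=9.8722 V=9.8722[hold]; j=3 S=129.3735 intr=0.0000 cont=2.7530 V=2.7530[hold]  S*(3)=61.9710
k=2: j=0 S=70.0592 intr=29.6408 cont=30.1372 V=30.1372[hold]; j=1 S=89.5400 intr=10.1600 cont=16.2273 V=16.2273[hold]; j=2 S=114.4377 intr=0.0000 cont=6.3841 V=6.3841[hold]  S*(2)=-
k=1: j=0 S=79.2029 intr=20.4971 cont=23.2770 V=23.2770[hold]; j=1 S=101.2263 intr=0.0000 cont=11.3938 V=11.3938[hold]  S*(1)=-
k=0: j=0 S=89.5400 intr=10.1600 cont=17.4266 V=17.4266[hold]  S*(0)=-

price = 17.4266
boundary = - - - 61.9710 54.8167 61.9710 70.0592 79.2029
tree:
17.4266
23.2770 11.3938
30.1372 16.2273 6.3841
37.7290 22.3730 9.8722 2.7530
44.8833 29.6962 14.8263 4.7220 0.6962
51.2117 37.7290 21.4624 7.9413 1.3607 0.0000
56.8096 44.8833 29.6408 13.0042 2.6596 0.0000 0.0000
61.7611 51.2117 37.7290 20.4971 5.1982 0.0000 0.0000 0.0000
66.1410 56.8096 44.8833 29.6408 10.1600 0.0000 0.0000 0.0000 0.0000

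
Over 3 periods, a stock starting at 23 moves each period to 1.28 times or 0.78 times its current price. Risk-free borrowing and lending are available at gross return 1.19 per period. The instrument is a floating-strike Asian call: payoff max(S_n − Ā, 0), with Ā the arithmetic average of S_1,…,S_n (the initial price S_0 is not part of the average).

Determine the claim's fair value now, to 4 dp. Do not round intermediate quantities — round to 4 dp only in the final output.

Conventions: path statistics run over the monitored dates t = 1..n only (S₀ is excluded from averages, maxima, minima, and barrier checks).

price = 3.8019

No-arbitrage gives p* = (R−d)/(u−d) = 0.8200: enumerate every path, weight its payoff by its p*-probability, and discount by R^3.
Enumerate all 2^3 = 8 price paths (U = up ×1.28, D = down ×0.78); each path with k up-moves has probability p*^k·(1−p*)^(3−k).
DDD: Ā=14.2826, payoff=0.0000, prob=0.005832
UDD: Ā=23.4382, payoff=0.0000, prob=0.026568
DUD: Ā=19.6048, payoff=0.0000, prob=0.026568
UUD: Ā=32.1720, payoff=0.0000, prob=0.121032
DDU: Ā=16.6148, payoff=1.2965, prob=0.026568
UDU: Ā=27.2654, payoff=2.1275, prob=0.121032
DUU: Ā=23.4320, payoff=5.9609, prob=0.121032
UUU: Ā=38.4526, payoff=9.7819, prob=0.551368
Price = Σ prob·payoff / R^3 = 6.406843 / 1.685159 = 3.8019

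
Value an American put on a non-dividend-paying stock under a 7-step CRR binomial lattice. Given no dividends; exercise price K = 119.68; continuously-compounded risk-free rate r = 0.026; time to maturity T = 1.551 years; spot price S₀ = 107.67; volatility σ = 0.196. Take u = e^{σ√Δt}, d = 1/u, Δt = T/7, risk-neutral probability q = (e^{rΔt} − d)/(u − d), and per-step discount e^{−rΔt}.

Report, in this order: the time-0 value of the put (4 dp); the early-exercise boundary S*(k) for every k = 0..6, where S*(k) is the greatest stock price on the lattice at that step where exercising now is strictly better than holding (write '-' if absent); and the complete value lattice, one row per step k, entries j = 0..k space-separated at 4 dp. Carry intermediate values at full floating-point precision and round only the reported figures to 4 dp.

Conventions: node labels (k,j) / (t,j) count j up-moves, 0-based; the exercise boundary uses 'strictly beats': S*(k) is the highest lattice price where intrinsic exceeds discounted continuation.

params: Δt=0.22157 u=1.09665 d=0.91187 q=0.50822 e^(-rΔt)=0.99426
t_7 payoffs: 63.2358 51.7980 38.0423 21.4992 1.6037 0.0000 0.0000 0.0000
t_6: node(6,0) S=61.8995 payoff=57.7805 vs cont=57.0931 → 57.7805 [stop]  node(6,1) S=74.4428 payoff=45.2372 vs cont=44.5497 → 45.2372 [stop]  node(6,2) S=89.5280 payoff=30.1520 vs cont=29.4645 → 30.1520 [stop]  node(6,3) S=107.6700 payoff=12.0100 vs cont=11.3225 → 12.0100 [stop]  node(6,4) S=129.4883 payoff=0.0000 vs cont=0.7841 → 0.7841 [wait]  node(6,5) S=155.7279 payoff=0.0000 vs cont=0.0000 → 0.0000 [wait]  node(6,6) S=187.2848 payoff=0.0000 vs cont=0.0000 → 0.0000 [wait]  ⇒ S*(6)=107.6700
t_5: node(5,0) S=67.8820 payoff=51.7980 vs cont=51.1105 → 51.7980 [stop]  node(5,1) S=81.6377 payoff=38.0423 vs cont=37.3548 → 38.0423 [stop]  node(5,2) S=98.1808 payoff=21.4992 vs cont=20.8117 → 21.4992 [stop]  node(5,3) S=118.0763 payoff=1.6037 vs cont=6.2686 → 6.2686 [wait]  node(5,4) S=142.0034 payoff=0.0000 vs cont=0.3834 → 0.3834 [wait]  node(5,5) S=170.7790 payoff=0.0000 vs cont=0.0000 → 0.0000 [wait]  ⇒ S*(5)=98.1808
t_4: node(4,0) S=74.4428 payoff=45.2372 vs cont=44.5497 → 45.2372 [stop]  node(4,1) S=89.5280 payoff=30.1520 vs cont=29.4645 → 30.1520 [stop]  node(4,2) S=107.6700 payoff=12.0100 vs cont=13.6797 → 13.6797 [wait]  node(4,3) S=129.4883 payoff=0.0000 vs cont=3.2588 → 3.2588 [wait]  node(4,4) S=155.7279 payoff=0.0000 vs cont=0.1875 → 0.1875 [wait]  ⇒ S*(4)=89.5280
t_3: node(3,0) S=81.6377 payoff=38.0423 vs cont=37.3548 → 38.0423 [stop]  node(3,1) S=98.1808 payoff=21.4992 vs cont=21.6554 → 21.6554 [wait]  node(3,2) S=118.0763 payoff=1.6037 vs cont=8.3355 → 8.3355 [wait]  node(3,3) S=142.0034 payoff=0.0000 vs cont=1.6882 → 1.6882 [wait]  ⇒ S*(3)=81.6377
t_2: node(2,0) S=89.5280 payoff=30.1520 vs cont=29.5435 → 30.1520 [stop]  node(2,1) S=107.6700 payoff=12.0100 vs cont=14.8004 → 14.8004 [wait]  node(2,2) S=129.4883 payoff=0.0000 vs cont=4.9287 → 4.9287 [wait]  ⇒ S*(2)=89.5280
t_1: node(1,0) S=98.1808 payoff=21.4992 vs cont=22.2217 → 22.2217 [wait]  node(1,1) S=118.0763 payoff=1.6037 vs cont=9.7272 → 9.7272 [wait]  ⇒ S*(1)=-
t_0: node(0,0) S=107.6700 payoff=12.0100 vs cont=15.7806 → 15.7806 [wait]  ⇒ S*(0)=-

price = 15.7806
boundary = - - 89.5280 81.6377 89.5280 98.1808 107.6700
tree:
15.7806
22.2217 9.7272
30.1520 14.8004 4.9287
38.0423 21.6554 8.3355 1.6882
45.2372 30.1520 13.6797 3.2588 0.1875
51.7980 38.0423 21.4992 6.2686 0.3834 0.0000
57.7805 45.2372 30.1520 12.0100 0.7841 0.0000 0.0000
63.2358 51.7980 38.0423 21.4992 1.6037 0.0000 0.0000 0.0000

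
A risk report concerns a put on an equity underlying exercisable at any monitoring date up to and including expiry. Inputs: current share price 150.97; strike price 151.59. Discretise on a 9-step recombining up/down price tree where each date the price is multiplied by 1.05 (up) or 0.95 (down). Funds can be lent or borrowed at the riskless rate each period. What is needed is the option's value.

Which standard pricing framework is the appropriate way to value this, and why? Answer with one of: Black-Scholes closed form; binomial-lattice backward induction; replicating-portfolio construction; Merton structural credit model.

framework: binomial-lattice backward induction

Key observation: with exercise allowed before expiry on a discrete up/down model (9 steps from spot 150.97), the strike-151.59 put's value must be rolled back through the tree testing early exercise at each node.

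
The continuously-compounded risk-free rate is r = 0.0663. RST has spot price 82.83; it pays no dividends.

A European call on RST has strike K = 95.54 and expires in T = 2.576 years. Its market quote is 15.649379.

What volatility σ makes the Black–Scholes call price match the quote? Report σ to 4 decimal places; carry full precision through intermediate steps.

At σ = 0.2791 the Black–Scholes value reproduces the quote:
σ√T = 0.2791·√2.576 = 0.447953
d₁ = (ln(S/K) + (r+σ²/2)T) / (σ√T) = (ln(82.83/95.54) + (0.0663+0.2791²/2)·2.576) / 0.447953 = (-0.142755 + 0.271120) / 0.447953 = 0.286559
d₂ = d₁ − σ√T = 0.286559 − 0.447953 = -0.161394
e^{−rT} = 0.843000
N(d₁) = 0.612775,  N(d₂) = 0.435892
V = S·N(d₁) − K·e^{−rT}·N(d₂) = 50.756163 − 35.106784 = 15.649379 (equal to the quote); since ∂V/∂σ > 0 for all σ, the implied volatility is unique

sigma = 0.2791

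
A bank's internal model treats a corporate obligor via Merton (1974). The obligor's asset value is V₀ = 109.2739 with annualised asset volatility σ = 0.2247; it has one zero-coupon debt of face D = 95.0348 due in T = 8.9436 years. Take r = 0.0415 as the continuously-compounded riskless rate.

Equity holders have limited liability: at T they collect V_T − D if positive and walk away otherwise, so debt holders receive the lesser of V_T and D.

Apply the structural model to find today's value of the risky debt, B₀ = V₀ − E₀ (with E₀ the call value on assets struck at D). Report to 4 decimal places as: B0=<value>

B0=58.4718

Work the structural quantities from V₀ = 109.2739 against face 95.0348:
d₁ = [ln(V₀/D) + (r + σ²/2)T] / (σ√T)
   = [ln(109.2739/95.0348) + (0.0415 + 0.5·0.2247²)·8.9436] / (0.2247·√8.9436)
   = [0.139614 + 0.596941] / 0.671985 = 1.096090
d₂ = d₁ − σ√T = 1.096090 − 0.671985 = 0.424105
N(d₁) = 0.863480,  N(d₂) = 0.664256,  e^(−rT) = 0.689934
E₀ = V₀·N(d₁) − D·e^(−rT)·N(d₂)
   = 109.2739·0.863480 − 95.0348·0.689934·0.664256 = 50.802127
B₀ = V₀ − E₀ = 109.2739 − 50.802127 = 58.471773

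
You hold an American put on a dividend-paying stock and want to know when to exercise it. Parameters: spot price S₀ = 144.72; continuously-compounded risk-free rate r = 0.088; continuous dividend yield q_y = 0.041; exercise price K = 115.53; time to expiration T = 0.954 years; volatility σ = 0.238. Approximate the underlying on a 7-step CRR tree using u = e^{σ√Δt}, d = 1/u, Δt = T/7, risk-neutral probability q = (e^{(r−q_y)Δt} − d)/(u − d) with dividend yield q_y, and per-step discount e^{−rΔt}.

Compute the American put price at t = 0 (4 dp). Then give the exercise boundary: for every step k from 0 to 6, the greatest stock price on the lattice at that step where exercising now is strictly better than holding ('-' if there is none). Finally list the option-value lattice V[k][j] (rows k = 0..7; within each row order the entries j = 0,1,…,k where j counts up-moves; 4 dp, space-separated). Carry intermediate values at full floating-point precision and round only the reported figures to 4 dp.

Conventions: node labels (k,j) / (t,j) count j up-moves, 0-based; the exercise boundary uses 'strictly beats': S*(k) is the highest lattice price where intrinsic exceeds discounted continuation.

params: Δt=0.13629 u=1.09184 d=0.91589 q=0.51457 e^(-rΔt)=0.98808
t_7 payoffs: 37.2912 22.2608 4.3429 0.0000 0.0000 0.0000 0.0000 0.0000
t_6: node(6,0) S=85.4240 payoff=30.1060 vs cont=29.2047 → 30.1060 [stop]  node(6,1) S=101.8348 payoff=13.6952 vs cont=12.8853 → 13.6952 [stop]  node(6,2) S=121.3982 payoff=0.0000 vs cont=2.0830 → 2.0830 [wait]  node(6,3) S=144.7200 payoff=0.0000 vs cont=0.0000 → 0.0000 [wait]  node(6,4) S=172.5221 payoff=0.0000 vs cont=0.0000 → 0.0000 [wait]  node(6,5) S=205.6652 payoff=0.0000 vs cont=0.0000 → 0.0000 [wait]  node(6,6) S=245.1755 payoff=0.0000 vs cont=0.0000 → 0.0000 [wait]  ⇒ S*(6)=101.8348
t_5: node(5,0) S=93.2692 payoff=22.2608 vs cont=21.4032 → 22.2608 [stop]  node(5,1) S=111.1871 payoff=4.3429 vs cont=7.6279 → 7.6279 [wait]  node(5,2) S=132.5472 payoff=0.0000 vs cont=0.9991 → 0.9991 [wait]  node(5,3) S=158.0107 payoff=0.0000 vs cont=0.0000 → 0.0000 [wait]  node(5,4) S=188.3661 payoff=0.0000 vs cont=0.0000 → 0.0000 [wait]  node(5,5) S=224.5530 payoff=0.0000 vs cont=0.0000 → 0.0000 [wait]  ⇒ S*(5)=93.2692
t_4: node(4,0) S=101.8348 payoff=13.6952 vs cont=14.5555 → 14.5555 [wait]  node(4,1) S=121.3982 payoff=0.0000 vs cont=4.1667 → 4.1667 [wait]  node(4,2) S=144.7200 payoff=0.0000 vs cont=0.4792 → 0.4792 [wait]  node(4,3) S=172.5221 payoff=0.0000 vs cont=0.0000 → 0.0000 [wait]  node(4,4) S=205.6652 payoff=0.0000 vs cont=0.0000 → 0.0000 [wait]  ⇒ S*(4)=-
t_3: node(3,0) S=111.1871 payoff=4.3429 vs cont=9.0999 → 9.0999 [wait]  node(3,1) S=132.5472 payoff=0.0000 vs cont=2.2422 → 2.2422 [wait]  node(3,2) S=158.0107 payoff=0.0000 vs cont=0.2299 → 0.2299 [wait]  node(3,3) S=188.3661 payoff=0.0000 vs cont=0.0000 → 0.0000 [wait]  ⇒ S*(3)=-
t_2: node(2,0) S=121.3982 payoff=0.0000 vs cont=5.5047 → 5.5047 [wait]  node(2,1) S=144.7200 payoff=0.0000 vs cont=1.1923 → 1.1923 [wait]  node(2,2) S=172.5221 payoff=0.0000 vs cont=0.1102 → 0.1102 [wait]  ⇒ S*(2)=-
t_1: node(1,0) S=132.5472 payoff=0.0000 vs cont=3.2465 → 3.2465 [wait]  node(1,1) S=158.0107 payoff=0.0000 vs cont=0.6279 → 0.6279 [wait]  ⇒ S*(1)=-
t_0: node(0,0) S=144.7200 payoff=0.0000 vs cont=1.8764 → 1.8764 [wait]  ⇒ S*(0)=-

price = 1.8764
boundary = - - - - - 93.2692 101.8348
tree:
1.8764
3.2465 0.6279
5.5047 1.1923 0.1102
9.0999 2.2422 0.2299 0.0000
14.5555 4.1667 0.4792 0.0000 0.0000
22.2608 7.6279 0.9991 0.0000 0.0000 0.0000
30.1060 13.6952 2.0830 0.0000 0.0000 0.0000 0.0000
37.2912 22.2608 4.3429 0.0000 0.0000 0.0000 0.0000 0.0000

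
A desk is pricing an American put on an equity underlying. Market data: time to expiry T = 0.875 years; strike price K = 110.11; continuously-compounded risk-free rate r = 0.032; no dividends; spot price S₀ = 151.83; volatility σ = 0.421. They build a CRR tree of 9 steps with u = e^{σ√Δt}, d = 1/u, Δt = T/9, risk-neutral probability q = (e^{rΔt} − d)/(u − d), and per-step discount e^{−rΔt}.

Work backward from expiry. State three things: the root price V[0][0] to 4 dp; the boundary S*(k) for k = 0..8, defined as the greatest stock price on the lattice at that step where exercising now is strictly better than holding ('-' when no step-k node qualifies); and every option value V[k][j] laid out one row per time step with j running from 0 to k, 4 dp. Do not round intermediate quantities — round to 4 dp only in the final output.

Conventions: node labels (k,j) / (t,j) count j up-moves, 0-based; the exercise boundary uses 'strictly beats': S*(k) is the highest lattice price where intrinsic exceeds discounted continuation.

params: Δt=0.09722 u=1.14028 d=0.87698 q=0.47906 e^(-rΔt)=0.99689
t_9 payoffs: 63.5225 49.5356 31.3494 7.7033 0.0000 0.0000 0.0000 0.0000 0.0000 0.0000
t_8: node(8,0) S=53.1226 payoff=56.9874 vs cont=56.6453 → 56.9874 [stop]  node(8,1) S=69.0715 payoff=41.0385 vs cont=40.6964 → 41.0385 [stop]  node(8,2) S=89.8087 payoff=20.3013 vs cont=19.9592 → 20.3013 [stop]  node(8,3) S=116.7718 payoff=0.0000 vs cont=4.0005 → 4.0005 [wait]  node(8,4) S=151.8300 payoff=0.0000 vs cont=0.0000 → 0.0000 [wait]  node(8,5) S=197.4136 payoff=0.0000 vs cont=0.0000 → 0.0000 [wait]  node(8,6) S=256.6827 payoff=0.0000 vs cont=0.0000 → 0.0000 [wait]  node(8,7) S=333.7460 payoff=0.0000 vs cont=0.0000 → 0.0000 [wait]  node(8,8) S=433.9459 payoff=0.0000 vs cont=0.0000 → 0.0000 [wait]  ⇒ S*(8)=89.8087
t_7: node(7,0) S=60.5744 payoff=49.5356 vs cont=49.1935 → 49.5356 [stop]  node(7,1) S=78.7606 payoff=31.3494 vs cont=31.0074 → 31.3494 [stop]  node(7,2) S=102.4067 payoff=7.7033 vs cont=12.4533 → 12.4533 [wait]  node(7,3) S=133.1520 payoff=0.0000 vs cont=2.0775 → 2.0775 [wait]  node(7,4) S=173.1280 payoff=0.0000 vs cont=0.0000 → 0.0000 [wait]  node(7,5) S=225.1059 payoff=0.0000 vs cont=0.0000 → 0.0000 [wait]  node(7,6) S=292.6890 payoff=0.0000 vs cont=0.0000 → 0.0000 [wait]  node(7,7) S=380.5624 payoff=0.0000 vs cont=0.0000 → 0.0000 [wait]  ⇒ S*(7)=78.7606
t_6: node(6,0) S=69.0715 payoff=41.0385 vs cont=40.6964 → 41.0385 [stop]  node(6,1) S=89.8087 payoff=20.3013 vs cont=22.2277 → 22.2277 [wait]  node(6,2) S=116.7718 payoff=0.0000 vs cont=7.4594 → 7.4594 [wait]  node(6,3) S=151.8300 payoff=0.0000 vs cont=1.0789 → 1.0789 [wait]  node(6,4) S=197.4136 payoff=0.0000 vs cont=0.0000 → 0.0000 [wait]  node(6,5) S=256.6827 payoff=0.0000 vs cont=0.0000 → 0.0000 [wait]  node(6,6) S=333.7460 payoff=0.0000 vs cont=0.0000 → 0.0000 [wait]  ⇒ S*(6)=69.0715
t_5: node(5,0) S=78.7606 payoff=31.3494 vs cont=31.9274 → 31.9274 [wait]  node(5,1) S=102.4067 payoff=7.7033 vs cont=15.1057 → 15.1057 [wait]  node(5,2) S=133.1520 payoff=0.0000 vs cont=4.3891 → 4.3891 [wait]  node(5,3) S=173.1280 payoff=0.0000 vs cont=0.5603 → 0.5603 [wait]  node(5,4) S=225.1059 payoff=0.0000 vs cont=0.0000 → 0.0000 [wait]  node(5,5) S=292.6890 payoff=0.0000 vs cont=0.0000 → 0.0000 [wait]  ⇒ S*(5)=-
t_4: node(4,0) S=89.8087 payoff=20.3013 vs cont=23.7946 → 23.7946 [wait]  node(4,1) S=116.7718 payoff=0.0000 vs cont=9.9408 → 9.9408 [wait]  node(4,2) S=151.8300 payoff=0.0000 vs cont=2.5469 → 2.5469 [wait]  node(4,3) S=197.4136 payoff=0.0000 vs cont=0.2910 → 0.2910 [wait]  node(4,4) S=256.6827 payoff=0.0000 vs cont=0.0000 → 0.0000 [wait]  ⇒ S*(4)=-
t_3: node(3,0) S=102.4067 payoff=7.7033 vs cont=17.1044 → 17.1044 [wait]  node(3,1) S=133.1520 payoff=0.0000 vs cont=6.3787 → 6.3787 [wait]  node(3,2) S=173.1280 payoff=0.0000 vs cont=1.4616 → 1.4616 [wait]  node(3,3) S=225.1059 payoff=0.0000 vs cont=0.1511 → 0.1511 [wait]  ⇒ S*(3)=-
t_2: node(2,0) S=116.7718 payoff=0.0000 vs cont=11.9290 → 11.9290 [wait]  node(2,1) S=151.8300 payoff=0.0000 vs cont=4.0106 → 4.0106 [wait]  node(2,2) S=197.4136 payoff=0.0000 vs cont=0.8312 → 0.8312 [wait]  ⇒ S*(2)=-
t_1: node(1,0) S=133.1520 payoff=0.0000 vs cont=8.1103 → 8.1103 [wait]  node(1,1) S=173.1280 payoff=0.0000 vs cont=2.4798 → 2.4798 [wait]  ⇒ S*(1)=-
t_0: node(0,0) S=151.8300 payoff=0.0000 vs cont=5.3961 → 5.3961 [wait]  ⇒ S*(0)=-

price = 5.3961
boundary = - - - - - - 69.0715 78.7606 89.8087
tree:
5.3961
8.1103 2.4798
11.9290 4.0106 0.8312
17.1044 6.3787 1.4616 0.1511
23.7946 9.9408 2.5469 0.2910 0.0000
31.9274 15.1057 4.3891 0.5603 0.0000 0.0000
41.0385 22.2277 7.4594 1.0789 0.0000 0.0000 0.0000
49.5356 31.3494 12.4533 2.0775 0.0000 0.0000 0.0000 0.0000
56.9874 41.0385 20.3013 4.0005 0.0000 0.0000 0.0000 0.0000 0.0000
63.5225 49.5356 31.3494 7.7033 0.0000 0.0000 0.0000 0.0000 0.0000 0.0000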